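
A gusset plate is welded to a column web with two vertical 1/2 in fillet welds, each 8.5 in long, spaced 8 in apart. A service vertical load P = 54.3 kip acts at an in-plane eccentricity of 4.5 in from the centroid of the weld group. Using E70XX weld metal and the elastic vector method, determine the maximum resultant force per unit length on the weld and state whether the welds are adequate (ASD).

E70XX → F_EXX = 70 ksi.
Total weld length L_w = 17 in. Treat welds as unit-width lines.
Polar moment about centroid: J = 2[d³/12 + d(b/2)²] = 2[8.5³/12 + 8.5×4²] = 374.4 in³.
Direct shear f_v = P/L_w = 54.3 / 17 = 3.194 kip/in (vertical).
Torsion M = P·e = 54.3 × 4.5 = 244.35 kip·in.
Critical point at (x, y) = (4, 4.25) from centroid. f_tx = M·y/J = 2.774 kip/in; f_ty = M·x/J = 2.611 kip/in.
Resultant f_max = √[f_tx² + (f_v + f_ty)²] = √[2.774² + (3.194 + 2.611)²] = 6.434 kip/in.
Capacity per unit length: r_n/Ω = (1/2.0) × 0.6 × 70 × (0.707 × 0.5) = 7.423 kip/in.
6.434 ≤ 7.423 → adequate.

f_max ≈ 6.43 kip/in; adequate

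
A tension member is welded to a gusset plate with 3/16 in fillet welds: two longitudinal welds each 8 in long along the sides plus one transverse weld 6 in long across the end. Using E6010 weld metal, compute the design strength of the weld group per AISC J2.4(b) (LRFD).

φR_n ≈ 80.9 kips

E60XX → F_EXX = 60 ksi.
t_e = 0.707 × 0.1875 = 0.1326 in.
R_nwl = 0.6 × 60 × 0.1326 × 16 = 76.36 kips (longitudinal, 2 welds).
R_nwt = 0.6 × 60 × 0.1326 × 6 = 28.63 kips (transverse, base value).
(i) R_nwl + R_nwt = 105 kips; (ii) 0.85 R_nwl + 1.5 R_nwt = 107.9 kips.
R_n = max = 107.9 kips [governs: (ii)]; φR_n = 80.89 kips.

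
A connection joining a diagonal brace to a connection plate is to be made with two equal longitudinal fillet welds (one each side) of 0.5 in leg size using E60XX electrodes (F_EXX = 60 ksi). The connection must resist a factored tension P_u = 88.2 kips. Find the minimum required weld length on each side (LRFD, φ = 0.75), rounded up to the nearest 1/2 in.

L = 5 in on each side

Throat t_e = 0.707 × 0.5 = 0.3535 in.
φr_n = 0.75 × 0.6 × 60 × 0.3535 = 9.544 kips/in.
L_req = P_u / φr_n = 88.2 / 9.544 = 9.241 in total.
Per side: 9.241 / 2 = 4.62 in.
Round up → use L = 5 in on each side.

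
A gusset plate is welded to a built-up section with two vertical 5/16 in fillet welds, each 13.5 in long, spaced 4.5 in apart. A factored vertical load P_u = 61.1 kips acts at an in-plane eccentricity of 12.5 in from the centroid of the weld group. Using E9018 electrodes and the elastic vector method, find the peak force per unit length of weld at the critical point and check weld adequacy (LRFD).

f_max ≈ 10.9 kip/in; NOT adequate

E90XX → F_EXX = 90 ksi.
Total weld length L_w = 27 in. Treat welds as unit-width lines.
Polar moment about centroid: J = 2[d³/12 + d(b/2)²] = 2[13.5³/12 + 13.5×2.25²] = 546.8 in³.
Direct shear f_v = P/L_w = 61.1 / 27 = 2.263 kip/in (vertical).
Torsion M = P·e = 61.1 × 12.5 = 763.75 kip·in.
Critical point at (x, y) = (2.25, 6.75) from centroid. f_tx = M·y/J = 9.429 kip/in; f_ty = M·x/J = 3.143 kip/in.
Resultant f_max = √[f_tx² + (f_v + f_ty)²] = √[9.429² + (2.263 + 3.143)²] = 10.87 kip/in.
Capacity per unit length: φr_n = 0.75 × 0.6 × 90 × (0.707 × 0.3125) = 8.948 kip/in.
10.87 > 8.948 → NOT adequate.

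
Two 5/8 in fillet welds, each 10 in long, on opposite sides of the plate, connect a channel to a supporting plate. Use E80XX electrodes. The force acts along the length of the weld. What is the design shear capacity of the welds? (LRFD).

E80XX → F_EXX = 80 ksi.
Effective throat t_e = 0.707 × 0.625 = 0.4419 in.
Total length L = 20 in; A_we = 0.4419 × 20 = 8.837 in².
F_nw = 0.6 F_EXX = 0.6 × 80 = 48 ksi.
φR_n = 0.75 × 48 × 8.837 = 318.1 kips.

φR_n ≈ 318 kips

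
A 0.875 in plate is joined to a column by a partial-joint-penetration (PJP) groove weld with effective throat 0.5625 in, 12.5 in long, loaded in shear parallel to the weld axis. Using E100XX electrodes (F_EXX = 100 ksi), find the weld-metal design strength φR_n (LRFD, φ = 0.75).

Effective throat (given) t_e = 0.5625 in.
A_we = 0.5625 × 12.5 = 7.031 in².
F_nw = 0.6 F_EXX = 60 ksi.
φR_n = 0.75 × 60 × 7.031 = 316.4 kips.

φR_n ≈ 316 kips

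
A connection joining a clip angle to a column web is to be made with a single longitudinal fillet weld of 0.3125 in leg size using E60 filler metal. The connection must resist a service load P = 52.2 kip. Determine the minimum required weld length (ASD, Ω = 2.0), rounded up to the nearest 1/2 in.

E60XX → F_EXX = 60 ksi.
Throat t_e = 0.707 × 0.3125 = 0.2209 in.
r_n/Ω = (0.6 × 60 × 0.2209) / 2.0 = 3.977 kip/in.
L_req = P / (r_n/Ω) = 52.2 / 3.977 = 13.13 in total.
Round up → use L = 13.5 in.

L = 13.5 in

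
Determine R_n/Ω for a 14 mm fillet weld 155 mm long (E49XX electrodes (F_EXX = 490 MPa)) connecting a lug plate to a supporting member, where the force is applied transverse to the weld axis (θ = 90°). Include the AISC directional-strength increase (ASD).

R_n/Ω ≈ 338 kN

t_e = 0.707 × 14 = 9.898 mm; A_we = 9.898 × 155 = 1534 mm².
Directional factor: 1.0 + 0.5 sin^1.5(90°) = 1.5.
F_nw = 0.6 × 490 × 1.5 = 441 MPa.
R_n/Ω = (441 × 1534) / 2.0 × 10⁻³ = 338.3 kN.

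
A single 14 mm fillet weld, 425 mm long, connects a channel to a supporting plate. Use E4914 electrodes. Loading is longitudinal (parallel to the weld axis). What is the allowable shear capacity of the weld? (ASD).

R_n/Ω ≈ 618 kN

E49XX → F_EXX = 490 MPa.
Effective throat t_e = 0.707 × 14 = 9.898 mm.
Total length L = 425 mm; A_we = 9.898 × 425 = 4207 mm².
F_nw = 0.6 F_EXX = 0.6 × 490 = 294 MPa.
R_n = 294 × 4207 × 10⁻³ = 1237 kN; R_n/Ω = 1237/2.0 = 618.4 kN.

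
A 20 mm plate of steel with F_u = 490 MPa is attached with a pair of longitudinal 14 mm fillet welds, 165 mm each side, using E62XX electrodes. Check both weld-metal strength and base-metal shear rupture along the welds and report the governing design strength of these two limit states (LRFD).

φR_n ≈ 911 kN (weld metal governs)

E62XX → F_EXX = 620 MPa.
t_e = 0.707 × 14 = 9.898 mm; L = 330 mm.
Weld metal: φR_n = 0.75 × 0.6 × 620 × 9.898 × 330 × 10⁻³ = 911.3 kN.
Base metal (shear rupture): φR_n = 0.75 × 0.6 × 490 × 20 × 330 × 10⁻³ = 1455 kN.
Governing: weld metal.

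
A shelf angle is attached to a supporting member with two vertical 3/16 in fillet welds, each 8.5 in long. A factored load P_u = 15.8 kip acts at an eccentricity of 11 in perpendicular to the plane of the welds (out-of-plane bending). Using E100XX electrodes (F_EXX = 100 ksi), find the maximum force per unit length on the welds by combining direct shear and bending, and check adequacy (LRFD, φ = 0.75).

f_max ≈ 7.28 kip/in; NOT adequate

L_w = 2 × 8.5 = 17 in; section modulus (unit throat) S = 2 × L²/6 = 24.08 in².
Direct shear f_v = P/L_w = 15.8/17 = 0.9294 kip/in.
Moment M = P × e = 15.8 × 11 = 173.8 kip·in; bending f_b = M/S = 7.217 kip/in.
f_max = √(f_v² + f_b²) = √(0.9294² + 7.217²) = 7.276 kip/in.
φr_n = 0.75 × 0.6 × 100 × (0.707 × 0.1875) = 5.965 kip/in → NOT adequate.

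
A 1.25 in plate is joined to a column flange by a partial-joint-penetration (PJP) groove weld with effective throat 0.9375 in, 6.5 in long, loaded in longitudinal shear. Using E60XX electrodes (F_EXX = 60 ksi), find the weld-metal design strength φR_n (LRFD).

Effective throat (given) t_e = 0.9375 in.
A_we = 0.9375 × 6.5 = 6.094 in².
F_nw = 0.6 F_EXX = 36 ksi.
φR_n = 0.75 × 36 × 6.094 = 164.5 kips.

φR_n ≈ 165 kips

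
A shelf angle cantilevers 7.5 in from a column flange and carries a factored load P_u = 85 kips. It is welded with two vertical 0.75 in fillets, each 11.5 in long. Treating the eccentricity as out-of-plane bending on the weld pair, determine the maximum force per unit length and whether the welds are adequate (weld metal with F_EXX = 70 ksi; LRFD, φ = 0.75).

L_w = 2 × 11.5 = 23 in; section modulus (unit throat) S = 2 × L²/6 = 44.08 in².
Direct shear f_v = P/L_w = 85/23 = 3.696 kip/in.
Moment M = P × e = 85 × 7.5 = 637.5 kip·in; bending f_b = M/S = 14.46 kip/in.
f_max = √(f_v² + f_b²) = √(3.696² + 14.46²) = 14.93 kip/in.
φr_n = 0.75 × 0.6 × 70 × (0.707 × 0.75) = 16.7 kip/in → adequate.

f_max ≈ 14.9 kip/in; adequate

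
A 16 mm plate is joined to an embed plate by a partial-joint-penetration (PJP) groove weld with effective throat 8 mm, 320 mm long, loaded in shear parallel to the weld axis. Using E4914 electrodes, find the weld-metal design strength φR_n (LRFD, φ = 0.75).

φR_n ≈ 564 kN

E49XX → F_EXX = 490 MPa.
Effective throat (given) t_e = 8 mm.
A_we = 8 × 320 = 2560 mm².
F_nw = 0.6 F_EXX = 294 MPa.
φR_n = 0.75 × 294 × 2560 × 10⁻³ = 564.5 kN.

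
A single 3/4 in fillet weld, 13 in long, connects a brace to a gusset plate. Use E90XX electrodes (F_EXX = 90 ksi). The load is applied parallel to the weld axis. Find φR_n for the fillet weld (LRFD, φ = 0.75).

φR_n ≈ 279 kip

Effective throat t_e = 0.707 × 0.75 = 0.5302 in.
Total length L = 13 in; A_we = 0.5302 × 13 = 6.893 in².
F_nw = 0.6 F_EXX = 0.6 × 90 = 54 ksi.
φR_n = 0.75 × 54 × 6.893 = 279.2 kip.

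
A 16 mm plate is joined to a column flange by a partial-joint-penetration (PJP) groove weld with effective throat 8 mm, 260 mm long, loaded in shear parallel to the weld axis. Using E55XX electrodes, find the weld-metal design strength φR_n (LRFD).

φR_n ≈ 515 kN

E55XX → F_EXX = 550 MPa.
Effective throat (given) t_e = 8 mm.
A_we = 8 × 260 = 2080 mm².
F_nw = 0.6 F_EXX = 330 MPa.
φR_n = 0.75 × 330 × 2080 × 10⁻³ = 514.8 kN.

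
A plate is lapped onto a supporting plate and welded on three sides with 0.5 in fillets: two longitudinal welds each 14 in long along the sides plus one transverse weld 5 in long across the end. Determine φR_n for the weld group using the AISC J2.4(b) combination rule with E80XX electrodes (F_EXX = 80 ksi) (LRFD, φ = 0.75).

φR_n ≈ 420 kip

t_e = 0.707 × 0.5 = 0.3535 in.
R_nwl = 0.6 × 80 × 0.3535 × 28 = 475.1 kip (longitudinal, 2 welds).
R_nwt = 0.6 × 80 × 0.3535 × 5 = 84.84 kip (transverse, base value).
(i) R_nwl + R_nwt = 559.9 kip; (ii) 0.85 R_nwl + 1.5 R_nwt = 531.1 kip.
R_n = max = 559.9 kip [governs: (i)]; φR_n = 420 kip.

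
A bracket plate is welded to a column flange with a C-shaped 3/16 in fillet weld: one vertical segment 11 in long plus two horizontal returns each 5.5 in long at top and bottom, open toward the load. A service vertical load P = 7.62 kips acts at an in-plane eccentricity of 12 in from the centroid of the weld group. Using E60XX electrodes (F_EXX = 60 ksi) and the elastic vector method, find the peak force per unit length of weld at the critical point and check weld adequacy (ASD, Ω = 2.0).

Total weld length L_w = 22 in. Treat welds as unit-width lines.
Centroid: x̄ = 2×5.5×2.75 / 22 = 1.375 in from the vertical weld.
Polar moment about centroid: J = I_x + I_y = [11³/12 + 2×5.5×5.5²] + [11×1.375² + 2(5.5³/12 + 5.5×1.375²)] = 513 in³.
Direct shear f_v = P/L_w = 7.62 / 22 = 0.3464 kip/in (vertical).
Torsion M = P·e = 7.62 × 12 = 91.44 kip·in.
Critical point at (x, y) = (4.125, 5.5) from centroid. f_tx = M·y/J = 0.9804 kip/in; f_ty = M·x/J = 0.7353 kip/in.
Resultant f_max = √[f_tx² + (f_v + f_ty)²] = √[0.9804² + (0.3464 + 0.7353)²] = 1.46 kip/in.
Capacity per unit length: r_n/Ω = (1/2.0) × 0.6 × 60 × (0.707 × 0.1875) = 2.386 kip/in.
1.46 ≤ 2.386 → adequate.

f_max ≈ 1.46 kip/in; adequate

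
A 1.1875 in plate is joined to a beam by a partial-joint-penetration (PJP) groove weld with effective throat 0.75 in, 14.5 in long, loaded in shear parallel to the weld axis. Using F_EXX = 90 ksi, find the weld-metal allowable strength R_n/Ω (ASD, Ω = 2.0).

Effective throat (given) t_e = 0.75 in.
A_we = 0.75 × 14.5 = 10.88 in².
F_nw = 0.6 F_EXX = 54 ksi.
R_n/Ω = (54 × 10.88) / 2.0 = 293.6 kips.

R_n/Ω ≈ 294 kips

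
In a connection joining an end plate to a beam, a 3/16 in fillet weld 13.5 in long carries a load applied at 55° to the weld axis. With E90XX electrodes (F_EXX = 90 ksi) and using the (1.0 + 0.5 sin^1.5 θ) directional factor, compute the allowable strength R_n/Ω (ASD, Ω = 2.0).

R_n/Ω ≈ 66.2 kips

t_e = 0.707 × 0.1875 = 0.1326 in; A_we = 0.1326 × 13.5 = 1.79 in².
Directional factor: 1.0 + 0.5 sin^1.5(55°) = 1.371.
F_nw = 0.6 × 90 × 1.371 = 74.02 ksi.
R_n/Ω = (74.02 × 1.79) / 2.0 = 66.23 kips.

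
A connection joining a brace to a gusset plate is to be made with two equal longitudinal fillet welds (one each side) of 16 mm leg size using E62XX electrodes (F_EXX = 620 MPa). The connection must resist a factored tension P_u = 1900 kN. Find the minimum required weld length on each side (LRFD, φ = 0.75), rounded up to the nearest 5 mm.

Throat t_e = 0.707 × 16 = 11.31 mm.
φr_n = 0.75 × 0.6 × 620 × 11.31 × 10⁻³ = 3.156 kN/mm.
L_req = P_u / φr_n = 1900 / 3.156 = 602 mm total.
Per side: 602 / 2 = 301 mm.
Round up → use L = 305 mm on each side.

L = 305 mm on each side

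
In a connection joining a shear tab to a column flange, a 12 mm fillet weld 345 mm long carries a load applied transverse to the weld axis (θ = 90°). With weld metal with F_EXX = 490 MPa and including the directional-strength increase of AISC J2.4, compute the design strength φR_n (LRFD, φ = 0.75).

φR_n ≈ 968 kN

t_e = 0.707 × 12 = 8.484 mm; A_we = 8.484 × 345 = 2927 mm².
Directional factor: 1.0 + 0.5 sin^1.5(90°) = 1.5.
F_nw = 0.6 × 490 × 1.5 = 441 MPa.
φR_n = 0.75 × 441 × 2927 × 10⁻³ = 968.1 kN.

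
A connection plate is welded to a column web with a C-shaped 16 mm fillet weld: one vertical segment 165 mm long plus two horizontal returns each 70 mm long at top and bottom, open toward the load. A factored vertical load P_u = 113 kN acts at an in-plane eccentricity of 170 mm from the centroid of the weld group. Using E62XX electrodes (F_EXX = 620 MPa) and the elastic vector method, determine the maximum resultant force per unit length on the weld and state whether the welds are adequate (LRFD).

f_max ≈ 1520 N/mm; adequate

Total weld length L_w = 305 mm. Treat welds as unit-width lines.
Centroid: x̄ = 2×70×35 / 305 = 16.07 mm from the vertical weld.
Polar moment about centroid: J = I_x + I_y = [165³/12 + 2×70×82.5²] + [165×16.07² + 2(70³/12 + 70×18.93²)] = 1477000 mm³.
Direct shear f_v = P/L_w = 113×10³ / 305 = 370.5 N/mm (vertical).
Torsion M = P·e = 113×10³ × 170 = 19210000 N·mm.
Critical point at (x, y) = (53.93, 82.5) from centroid. f_tx = M·y/J = 1073 N/mm; f_ty = M·x/J = 701.4 N/mm.
Resultant f_max = √[f_tx² + (f_v + f_ty)²] = √[1073² + (370.5 + 701.4)²] = 1517 N/mm.
Capacity per unit length: φr_n = 0.75 × 0.6 × 620 × (0.707 × 16) = 3156 N/mm.
1517 ≤ 3156 → adequate.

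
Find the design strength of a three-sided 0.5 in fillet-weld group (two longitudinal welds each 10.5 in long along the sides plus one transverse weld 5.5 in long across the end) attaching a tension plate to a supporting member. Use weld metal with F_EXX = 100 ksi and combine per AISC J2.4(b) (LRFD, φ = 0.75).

t_e = 0.707 × 0.5 = 0.3535 in.
R_nwl = 0.6 × 100 × 0.3535 × 21 = 445.4 kips (longitudinal, 2 welds).
R_nwt = 0.6 × 100 × 0.3535 × 5.5 = 116.7 kips (transverse, base value).
(i) R_nwl + R_nwt = 562.1 kips; (ii) 0.85 R_nwl + 1.5 R_nwt = 553.6 kips.
R_n = max = 562.1 kips [governs: (i)]; φR_n = 421.5 kips.

φR_n ≈ 422 kips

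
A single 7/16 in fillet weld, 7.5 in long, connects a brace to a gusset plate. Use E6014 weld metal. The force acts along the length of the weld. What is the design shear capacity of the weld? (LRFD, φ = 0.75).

E60XX → F_EXX = 60 ksi.
Effective throat t_e = 0.707 × 0.4375 = 0.3093 in.
Total length L = 7.5 in; A_we = 0.3093 × 7.5 = 2.32 in².
F_nw = 0.6 F_EXX = 0.6 × 60 = 36 ksi.
φR_n = 0.75 × 36 × 2.32 = 62.64 kips.

φR_n ≈ 62.6 kips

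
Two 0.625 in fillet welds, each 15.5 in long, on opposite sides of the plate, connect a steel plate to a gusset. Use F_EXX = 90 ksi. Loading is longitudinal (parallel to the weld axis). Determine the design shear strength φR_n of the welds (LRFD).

Effective throat t_e = 0.707 × 0.625 = 0.4419 in.
Total length L = 31 in; A_we = 0.4419 × 31 = 13.7 in².
F_nw = 0.6 F_EXX = 0.6 × 90 = 54 ksi.
φR_n = 0.75 × 54 × 13.7 = 554.8 kips.

φR_n ≈ 555 kips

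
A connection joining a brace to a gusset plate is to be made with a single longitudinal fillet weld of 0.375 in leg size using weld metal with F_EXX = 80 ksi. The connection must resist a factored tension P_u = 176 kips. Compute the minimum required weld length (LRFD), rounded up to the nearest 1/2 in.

L = 18.5 in

Throat t_e = 0.707 × 0.375 = 0.2651 in.
φr_n = 0.75 × 0.6 × 80 × 0.2651 = 9.544 kips/in.
L_req = P_u / φr_n = 176 / 9.544 = 18.44 in total.
Round up → use L = 18.5 in.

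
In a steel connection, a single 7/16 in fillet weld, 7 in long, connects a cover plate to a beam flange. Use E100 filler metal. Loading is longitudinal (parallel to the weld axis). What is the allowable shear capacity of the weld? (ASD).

E100XX → F_EXX = 100 ksi.
Effective throat t_e = 0.707 × 0.4375 = 0.3093 in.
Total length L = 7 in; A_we = 0.3093 × 7 = 2.165 in².
F_nw = 0.6 F_EXX = 0.6 × 100 = 60 ksi.
R_n = 60 × 2.165 = 129.9 kip; R_n/Ω = 129.9/2.0 = 64.96 kip.

R_n/Ω ≈ 65 kip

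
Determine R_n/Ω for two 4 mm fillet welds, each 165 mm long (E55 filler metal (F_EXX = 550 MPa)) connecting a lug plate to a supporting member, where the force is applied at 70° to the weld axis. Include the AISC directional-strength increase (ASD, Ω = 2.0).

R_n/Ω ≈ 224 kN

t_e = 0.707 × 4 = 2.828 mm; A_we = 2.828 × 330 = 933.2 mm².
Directional factor: 1.0 + 0.5 sin^1.5(70°) = 1.455.
F_nw = 0.6 × 550 × 1.455 = 480.3 MPa.
R_n/Ω = (480.3 × 933.2) / 2.0 × 10⁻³ = 224.1 kN.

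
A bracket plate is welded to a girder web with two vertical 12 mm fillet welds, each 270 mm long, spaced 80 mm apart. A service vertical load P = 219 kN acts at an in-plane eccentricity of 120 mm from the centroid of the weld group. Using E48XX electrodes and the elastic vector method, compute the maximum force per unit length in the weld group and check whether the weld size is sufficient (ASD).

f_max ≈ 1080 N/mm; adequate

E48XX → F_EXX = 480 MPa.
Total weld length L_w = 540 mm. Treat welds as unit-width lines.
Polar moment about centroid: J = 2[d³/12 + d(b/2)²] = 2[270³/12 + 270×40²] = 4144000 mm³.
Direct shear f_v = P/L_w = 219×10³ / 540 = 405.6 N/mm (vertical).
Torsion M = P·e = 219×10³ × 120 = 26280000 N·mm.
Critical point at (x, y) = (40, 135) from centroid. f_tx = M·y/J = 856 N/mm; f_ty = M·x/J = 253.6 N/mm.
Resultant f_max = √[f_tx² + (f_v + f_ty)²] = √[856² + (405.6 + 253.6)²] = 1080 N/mm.
Capacity per unit length: r_n/Ω = (1/2.0) × 0.6 × 480 × (0.707 × 12) = 1222 N/mm.
1080 ≤ 1222 → adequate.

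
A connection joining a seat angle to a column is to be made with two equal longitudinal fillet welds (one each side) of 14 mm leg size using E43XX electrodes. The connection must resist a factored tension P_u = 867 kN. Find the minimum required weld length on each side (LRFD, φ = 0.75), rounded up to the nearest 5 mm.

L = 230 mm on each side

E43XX → F_EXX = 430 MPa.
Throat t_e = 0.707 × 14 = 9.898 mm.
φr_n = 0.75 × 0.6 × 430 × 9.898 × 10⁻³ = 1.915 kN/mm.
L_req = P_u / φr_n = 867 / 1.915 = 452.7 mm total.
Per side: 452.7 / 2 = 226.3 mm.
Round up → use L = 230 mm on each side.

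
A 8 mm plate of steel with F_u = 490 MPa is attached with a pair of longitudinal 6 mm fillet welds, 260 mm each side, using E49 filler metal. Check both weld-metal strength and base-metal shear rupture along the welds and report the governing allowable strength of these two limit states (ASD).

R_n/Ω ≈ 324 kN (weld metal governs)

E49XX → F_EXX = 490 MPa.
t_e = 0.707 × 6 = 4.242 mm; L = 520 mm.
Weld metal: R_n/Ω = (1/2.0) × 0.6 × 490 × 4.242 × 520 × 10⁻³ = 324.3 kN.
Base metal (shear rupture): R_n/Ω = (1/2.0) × 0.6 × 490 × 8 × 520 × 10⁻³ = 611.5 kN.
Governing: weld metal.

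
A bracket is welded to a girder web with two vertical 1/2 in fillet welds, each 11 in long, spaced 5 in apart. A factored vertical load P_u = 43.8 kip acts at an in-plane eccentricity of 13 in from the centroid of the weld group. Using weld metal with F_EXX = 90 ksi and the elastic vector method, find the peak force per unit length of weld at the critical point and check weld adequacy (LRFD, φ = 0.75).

f_max ≈ 10.6 kip/in; adequate

Total weld length L_w = 22 in. Treat welds as unit-width lines.
Polar moment about centroid: J = 2[d³/12 + d(b/2)²] = 2[11³/12 + 11×2.5²] = 359.3 in³.
Direct shear f_v = P/L_w = 43.8 / 22 = 1.991 kip/in (vertical).
Torsion M = P·e = 43.8 × 13 = 569.4 kip·in.
Critical point at (x, y) = (2.5, 5.5) from centroid. f_tx = M·y/J = 8.715 kip/in; f_ty = M·x/J = 3.962 kip/in.
Resultant f_max = √[f_tx² + (f_v + f_ty)²] = √[8.715² + (1.991 + 3.962)²] = 10.55 kip/in.
Capacity per unit length: φr_n = 0.75 × 0.6 × 90 × (0.707 × 0.5) = 14.32 kip/in.
10.55 ≤ 14.32 → adequate.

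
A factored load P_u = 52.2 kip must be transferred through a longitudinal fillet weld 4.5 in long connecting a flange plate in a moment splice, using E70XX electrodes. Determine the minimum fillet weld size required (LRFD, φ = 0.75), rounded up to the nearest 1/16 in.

w = 9/16 in

E70XX → F_EXX = 70 ksi.
Total weld length L = 4.5 in.
Required throat t_e = P_u / (φ × 0.6 F_EXX × L) = 52.2 / (0.75 × 0.6 × 70 × 4.5) = 0.3683 in.
Required leg w = t_e / 0.707 = 0.5209 in → use 9/16 in.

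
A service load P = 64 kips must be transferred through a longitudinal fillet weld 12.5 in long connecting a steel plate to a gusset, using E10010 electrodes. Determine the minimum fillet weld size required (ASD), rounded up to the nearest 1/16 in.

E100XX → F_EXX = 100 ksi.
Total weld length L = 12.5 in.
Required throat t_e = P × Ω / (0.6 F_EXX × L) = 64 × 2.0 / (0.6 × 100 × 12.5) = 0.1707 in.
Required leg w = t_e / 0.707 = 0.2414 in → use 1/4 in.

w = 1/4 in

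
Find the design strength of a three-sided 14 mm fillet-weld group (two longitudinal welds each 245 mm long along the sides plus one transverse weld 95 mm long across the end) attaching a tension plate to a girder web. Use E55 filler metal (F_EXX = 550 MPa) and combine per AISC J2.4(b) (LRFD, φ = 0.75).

φR_n ≈ 1430 kN

t_e = 0.707 × 14 = 9.898 mm.
R_nwl = 0.6 × 550 × 9.898 × 490 × 10⁻³ = 1601 kN (longitudinal, 2 welds).
R_nwt = 0.6 × 550 × 9.898 × 95 × 10⁻³ = 310.3 kN (transverse, base value).
(i) R_nwl + R_nwt = 1911 kN; (ii) 0.85 R_nwl + 1.5 R_nwt = 1826 kN.
R_n = max = 1911 kN [governs: (i)]; φR_n = 1433 kN.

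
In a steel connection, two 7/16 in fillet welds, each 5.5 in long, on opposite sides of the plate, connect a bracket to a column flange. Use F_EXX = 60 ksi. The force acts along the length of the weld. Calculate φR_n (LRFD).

Effective throat t_e = 0.707 × 0.4375 = 0.3093 in.
Total length L = 11 in; A_we = 0.3093 × 11 = 3.402 in².
F_nw = 0.6 F_EXX = 0.6 × 60 = 36 ksi.
φR_n = 0.75 × 36 × 3.402 = 91.87 kip.

φR_n ≈ 91.9 kip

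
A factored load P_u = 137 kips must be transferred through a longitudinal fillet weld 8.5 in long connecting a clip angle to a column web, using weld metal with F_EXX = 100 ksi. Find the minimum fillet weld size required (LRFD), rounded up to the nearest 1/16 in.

w = 9/16 in

Total weld length L = 8.5 in.
Required throat t_e = P_u / (φ × 0.6 F_EXX × L) = 137 / (0.75 × 0.6 × 100 × 8.5) = 0.3582 in.
Required leg w = t_e / 0.707 = 0.5066 in → use 9/16 in.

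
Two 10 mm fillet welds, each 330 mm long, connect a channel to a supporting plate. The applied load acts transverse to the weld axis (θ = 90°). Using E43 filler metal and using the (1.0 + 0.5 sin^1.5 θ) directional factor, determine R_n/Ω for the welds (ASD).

R_n/Ω ≈ 903 kN

E43XX → F_EXX = 430 MPa.
t_e = 0.707 × 10 = 7.07 mm; A_we = 7.07 × 660 = 4666 mm².
Directional factor: 1.0 + 0.5 sin^1.5(90°) = 1.5.
F_nw = 0.6 × 430 × 1.5 = 387 MPa.
R_n/Ω = (387 × 4666) / 2.0 × 10⁻³ = 902.9 kN.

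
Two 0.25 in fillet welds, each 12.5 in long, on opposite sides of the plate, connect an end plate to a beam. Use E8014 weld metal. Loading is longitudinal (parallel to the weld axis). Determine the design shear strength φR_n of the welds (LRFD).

φR_n ≈ 159 kips

E80XX → F_EXX = 80 ksi.
Effective throat t_e = 0.707 × 0.25 = 0.1767 in.
Total length L = 25 in; A_we = 0.1767 × 25 = 4.419 in².
F_nw = 0.6 F_EXX = 0.6 × 80 = 48 ksi.
φR_n = 0.75 × 48 × 4.419 = 159.1 kips.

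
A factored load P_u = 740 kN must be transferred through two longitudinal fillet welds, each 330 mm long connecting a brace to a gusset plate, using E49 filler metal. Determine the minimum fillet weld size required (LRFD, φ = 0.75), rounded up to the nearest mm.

E49XX → F_EXX = 490 MPa.
Total weld length L = 660 mm.
Required throat t_e = P_u / (φ × 0.6 F_EXX × L) = 740 / (0.75 × 0.6 × 490 × 660 × 10⁻³) = 5.085 mm.
Required leg w = t_e / 0.707 = 7.192 mm → use 8 mm.

w = 8 mm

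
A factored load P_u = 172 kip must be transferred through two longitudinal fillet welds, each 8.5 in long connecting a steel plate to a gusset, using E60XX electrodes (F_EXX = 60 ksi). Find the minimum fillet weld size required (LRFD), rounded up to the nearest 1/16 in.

w = 9/16 in

Total weld length L = 17 in.
Required throat t_e = P_u / (φ × 0.6 F_EXX × L) = 172 / (0.75 × 0.6 × 60 × 17) = 0.3747 in.
Required leg w = t_e / 0.707 = 0.53 in → use 9/16 in.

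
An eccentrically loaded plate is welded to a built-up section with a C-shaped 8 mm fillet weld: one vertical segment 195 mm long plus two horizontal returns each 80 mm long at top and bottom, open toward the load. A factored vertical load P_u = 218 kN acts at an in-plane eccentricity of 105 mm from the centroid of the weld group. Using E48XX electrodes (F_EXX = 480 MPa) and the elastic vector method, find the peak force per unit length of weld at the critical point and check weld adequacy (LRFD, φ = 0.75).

Total weld length L_w = 355 mm. Treat welds as unit-width lines.
Centroid: x̄ = 2×80×40 / 355 = 18.03 mm from the vertical weld.
Polar moment about centroid: J = I_x + I_y = [195³/12 + 2×80×97.5²] + [195×18.03² + 2(80³/12 + 80×21.97²)] = 2365000 mm³.
Direct shear f_v = P/L_w = 218×10³ / 355 = 614.1 N/mm (vertical).
Torsion M = P·e = 218×10³ × 105 = 22890000 N·mm.
Critical point at (x, y) = (61.97, 97.5) from centroid. f_tx = M·y/J = 943.7 N/mm; f_ty = M·x/J = 599.8 N/mm.
Resultant f_max = √[f_tx² + (f_v + f_ty)²] = √[943.7² + (614.1 + 599.8)²] = 1538 N/mm.
Capacity per unit length: φr_n = 0.75 × 0.6 × 480 × (0.707 × 8) = 1222 N/mm.
1538 > 1222 → NOT adequate.

f_max ≈ 1540 N/mm; NOT adequate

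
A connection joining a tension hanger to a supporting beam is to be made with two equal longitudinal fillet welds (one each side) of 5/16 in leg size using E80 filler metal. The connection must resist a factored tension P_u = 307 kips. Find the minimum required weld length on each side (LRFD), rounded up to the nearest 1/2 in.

L = 19.5 in on each side

E80XX → F_EXX = 80 ksi.
Throat t_e = 0.707 × 0.3125 = 0.2209 in.
φr_n = 0.75 × 0.6 × 80 × 0.2209 = 7.954 kips/in.
L_req = P_u / φr_n = 307 / 7.954 = 38.6 in total.
Per side: 38.6 / 2 = 19.3 in.
Round up → use L = 19.5 in on each side.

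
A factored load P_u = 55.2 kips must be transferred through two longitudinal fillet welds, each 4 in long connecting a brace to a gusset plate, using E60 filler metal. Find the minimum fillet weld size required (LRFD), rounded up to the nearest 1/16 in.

w = 3/8 in

E60XX → F_EXX = 60 ksi.
Total weld length L = 8 in.
Required throat t_e = P_u / (φ × 0.6 F_EXX × L) = 55.2 / (0.75 × 0.6 × 60 × 8) = 0.2556 in.
Required leg w = t_e / 0.707 = 0.3615 in → use 3/8 in.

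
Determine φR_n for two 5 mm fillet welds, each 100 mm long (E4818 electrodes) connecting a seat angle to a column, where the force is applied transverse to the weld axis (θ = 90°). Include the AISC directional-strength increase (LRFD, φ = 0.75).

E48XX → F_EXX = 480 MPa.
t_e = 0.707 × 5 = 3.535 mm; A_we = 3.535 × 200 = 707 mm².
Directional factor: 1.0 + 0.5 sin^1.5(90°) = 1.5.
F_nw = 0.6 × 480 × 1.5 = 432 MPa.
φR_n = 0.75 × 432 × 707 × 10⁻³ = 229.1 kN.

φR_n ≈ 229 kN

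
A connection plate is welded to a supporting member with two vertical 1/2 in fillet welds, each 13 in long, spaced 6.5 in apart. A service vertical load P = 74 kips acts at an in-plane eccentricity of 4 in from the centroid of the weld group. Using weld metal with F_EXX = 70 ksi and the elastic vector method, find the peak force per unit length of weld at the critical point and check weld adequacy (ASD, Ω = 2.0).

f_max ≈ 5.28 kip/in; adequate

Total weld length L_w = 26 in. Treat welds as unit-width lines.
Polar moment about centroid: J = 2[d³/12 + d(b/2)²] = 2[13³/12 + 13×3.25²] = 640.8 in³.
Direct shear f_v = P/L_w = 74 / 26 = 2.846 kip/in (vertical).
Torsion M = P·e = 74 × 4 = 296 kip·in.
Critical point at (x, y) = (3.25, 6.5) from centroid. f_tx = M·y/J = 3.003 kip/in; f_ty = M·x/J = 1.501 kip/in.
Resultant f_max = √[f_tx² + (f_v + f_ty)²] = √[3.003² + (2.846 + 1.501)²] = 5.283 kip/in.
Capacity per unit length: r_n/Ω = (1/2.0) × 0.6 × 70 × (0.707 × 0.5) = 7.423 kip/in.
5.283 ≤ 7.423 → adequate.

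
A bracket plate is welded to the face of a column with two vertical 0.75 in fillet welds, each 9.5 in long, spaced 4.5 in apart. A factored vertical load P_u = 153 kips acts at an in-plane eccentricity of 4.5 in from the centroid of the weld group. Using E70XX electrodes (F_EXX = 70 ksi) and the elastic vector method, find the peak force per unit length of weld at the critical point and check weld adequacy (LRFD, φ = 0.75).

Total weld length L_w = 19 in. Treat welds as unit-width lines.
Polar moment about centroid: J = 2[d³/12 + d(b/2)²] = 2[9.5³/12 + 9.5×2.25²] = 239.1 in³.
Direct shear f_v = P/L_w = 153 / 19 = 8.053 kip/in (vertical).
Torsion M = P·e = 153 × 4.5 = 688.5 kip·in.
Critical point at (x, y) = (2.25, 4.75) from centroid. f_tx = M·y/J = 13.68 kip/in; f_ty = M·x/J = 6.479 kip/in.
Resultant f_max = √[f_tx² + (f_v + f_ty)²] = √[13.68² + (8.053 + 6.479)²] = 19.96 kip/in.
Capacity per unit length: φr_n = 0.75 × 0.6 × 70 × (0.707 × 0.75) = 16.7 kip/in.
19.96 > 16.7 → NOT adequate.

f_max ≈ 20 kip/in; NOT adequate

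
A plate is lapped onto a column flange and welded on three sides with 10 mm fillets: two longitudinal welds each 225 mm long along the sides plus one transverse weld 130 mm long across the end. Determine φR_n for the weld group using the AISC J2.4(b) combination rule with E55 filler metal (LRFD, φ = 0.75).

φR_n ≈ 1010 kN

E55XX → F_EXX = 550 MPa.
t_e = 0.707 × 10 = 7.07 mm.
R_nwl = 0.6 × 550 × 7.07 × 450 × 10⁻³ = 1050 kN (longitudinal, 2 welds).
R_nwt = 0.6 × 550 × 7.07 × 130 × 10⁻³ = 303.3 kN (transverse, base value).
(i) R_nwl + R_nwt = 1353 kN; (ii) 0.85 R_nwl + 1.5 R_nwt = 1347 kN.
R_n = max = 1353 kN [governs: (i)]; φR_n = 1015 kN.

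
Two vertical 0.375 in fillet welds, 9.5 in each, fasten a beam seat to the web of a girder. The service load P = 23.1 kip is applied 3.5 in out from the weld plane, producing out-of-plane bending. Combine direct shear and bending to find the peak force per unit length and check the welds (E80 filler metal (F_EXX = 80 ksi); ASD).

L_w = 2 × 9.5 = 19 in; section modulus (unit throat) S = 2 × L²/6 = 30.08 in².
Direct shear f_v = P/L_w = 23.1/19 = 1.216 kip/in.
Moment M = P × e = 23.1 × 3.5 = 80.85 kip·in; bending f_b = M/S = 2.688 kip/in.
f_max = √(f_v² + f_b²) = √(1.216² + 2.688²) = 2.95 kip/in.
r_n/Ω = (1/2.0) × 0.6 × 80 × (0.707 × 0.375) = 6.363 kip/in → adequate.

f_max ≈ 2.95 kip/in; adequate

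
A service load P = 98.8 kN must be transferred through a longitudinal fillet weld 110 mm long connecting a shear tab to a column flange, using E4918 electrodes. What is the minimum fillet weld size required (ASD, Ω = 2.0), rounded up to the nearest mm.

E49XX → F_EXX = 490 MPa.
Total weld length L = 110 mm.
Required throat t_e = P × Ω / (0.6 F_EXX × L) = 98.8 × 2.0 / (0.6 × 490 × 110 × 10⁻³) = 6.11 mm.
Required leg w = t_e / 0.707 = 8.642 mm → use 9 mm.

w = 9 mm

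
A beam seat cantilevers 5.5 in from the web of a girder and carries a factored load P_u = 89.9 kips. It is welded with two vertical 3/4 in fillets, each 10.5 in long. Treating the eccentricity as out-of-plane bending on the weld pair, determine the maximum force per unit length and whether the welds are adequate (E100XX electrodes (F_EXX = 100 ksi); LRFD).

f_max ≈ 14.1 kip/in; adequate

L_w = 2 × 10.5 = 21 in; section modulus (unit throat) S = 2 × L²/6 = 36.75 in².
Direct shear f_v = P/L_w = 89.9/21 = 4.281 kip/in.
Moment M = P × e = 89.9 × 5.5 = 494.45 kip·in; bending f_b = M/S = 13.45 kip/in.
f_max = √(f_v² + f_b²) = √(4.281² + 13.45²) = 14.12 kip/in.
φr_n = 0.75 × 0.6 × 100 × (0.707 × 0.75) = 23.86 kip/in → adequate.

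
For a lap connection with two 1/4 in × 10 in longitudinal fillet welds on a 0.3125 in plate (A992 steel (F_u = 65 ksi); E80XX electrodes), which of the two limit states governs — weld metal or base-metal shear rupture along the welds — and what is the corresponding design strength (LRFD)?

E80XX → F_EXX = 80 ksi.
t_e = 0.707 × 0.25 = 0.1767 in; L = 20 in.
Weld metal: φR_n = 0.75 × 0.6 × 80 × 0.1767 × 20 = 127.3 kips.
Base metal (shear rupture): φR_n = 0.75 × 0.6 × 65 × 0.3125 × 20 = 182.8 kips.
Governing: weld metal.

φR_n ≈ 127 kips (weld metal governs)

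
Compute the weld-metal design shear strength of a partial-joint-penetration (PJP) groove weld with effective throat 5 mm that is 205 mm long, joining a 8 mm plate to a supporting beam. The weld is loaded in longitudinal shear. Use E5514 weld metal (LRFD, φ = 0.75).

φR_n ≈ 254 kN

E55XX → F_EXX = 550 MPa.
Effective throat (given) t_e = 5 mm.
A_we = 5 × 205 = 1025 mm².
F_nw = 0.6 F_EXX = 330 MPa.
φR_n = 0.75 × 330 × 1025 × 10⁻³ = 253.7 kN.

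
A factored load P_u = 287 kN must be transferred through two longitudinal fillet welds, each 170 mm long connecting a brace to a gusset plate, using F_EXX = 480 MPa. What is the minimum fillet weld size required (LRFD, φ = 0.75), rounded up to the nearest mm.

Total weld length L = 340 mm.
Required throat t_e = P_u / (φ × 0.6 F_EXX × L) = 287 / (0.75 × 0.6 × 480 × 340 × 10⁻³) = 3.908 mm.
Required leg w = t_e / 0.707 = 5.528 mm → use 6 mm.

w = 6 mm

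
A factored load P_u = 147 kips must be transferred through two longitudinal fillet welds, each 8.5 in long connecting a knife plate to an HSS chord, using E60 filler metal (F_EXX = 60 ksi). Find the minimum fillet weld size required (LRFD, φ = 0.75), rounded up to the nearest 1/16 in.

w = 1/2 in

Total weld length L = 17 in.
Required throat t_e = P_u / (φ × 0.6 F_EXX × L) = 147 / (0.75 × 0.6 × 60 × 17) = 0.3203 in.
Required leg w = t_e / 0.707 = 0.453 in → use 1/2 in.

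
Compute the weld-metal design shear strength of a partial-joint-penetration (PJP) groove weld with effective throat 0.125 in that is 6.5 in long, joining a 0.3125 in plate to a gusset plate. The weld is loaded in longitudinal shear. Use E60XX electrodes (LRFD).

E60XX → F_EXX = 60 ksi.
Effective throat (given) t_e = 0.125 in.
A_we = 0.125 × 6.5 = 0.8125 in².
F_nw = 0.6 F_EXX = 36 ksi.
φR_n = 0.75 × 36 × 0.8125 = 21.94 kip.

φR_n ≈ 21.9 kip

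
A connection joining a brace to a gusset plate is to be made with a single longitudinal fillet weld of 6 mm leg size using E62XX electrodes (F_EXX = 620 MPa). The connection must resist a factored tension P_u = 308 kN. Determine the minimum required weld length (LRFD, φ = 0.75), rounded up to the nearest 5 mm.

L = 265 mm

Throat t_e = 0.707 × 6 = 4.242 mm.
φr_n = 0.75 × 0.6 × 620 × 4.242 × 10⁻³ = 1.184 kN/mm.
L_req = P_u / φr_n = 308 / 1.184 = 260.2 mm total.
Round up → use L = 265 mm.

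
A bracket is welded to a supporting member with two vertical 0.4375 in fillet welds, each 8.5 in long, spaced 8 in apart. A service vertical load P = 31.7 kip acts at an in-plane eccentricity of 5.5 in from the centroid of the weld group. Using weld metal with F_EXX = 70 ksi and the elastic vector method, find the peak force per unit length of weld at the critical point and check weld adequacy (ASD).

f_max ≈ 4.22 kip/in; adequate

Total weld length L_w = 17 in. Treat welds as unit-width lines.
Polar moment about centroid: J = 2[d³/12 + d(b/2)²] = 2[8.5³/12 + 8.5×4²] = 374.4 in³.
Direct shear f_v = P/L_w = 31.7 / 17 = 1.865 kip/in (vertical).
Torsion M = P·e = 31.7 × 5.5 = 174.35 kip·in.
Critical point at (x, y) = (4, 4.25) from centroid. f_tx = M·y/J = 1.979 kip/in; f_ty = M·x/J = 1.863 kip/in.
Resultant f_max = √[f_tx² + (f_v + f_ty)²] = √[1.979² + (1.865 + 1.863)²] = 4.221 kip/in.
Capacity per unit length: r_n/Ω = (1/2.0) × 0.6 × 70 × (0.707 × 0.4375) = 6.496 kip/in.
4.221 ≤ 6.496 → adequate.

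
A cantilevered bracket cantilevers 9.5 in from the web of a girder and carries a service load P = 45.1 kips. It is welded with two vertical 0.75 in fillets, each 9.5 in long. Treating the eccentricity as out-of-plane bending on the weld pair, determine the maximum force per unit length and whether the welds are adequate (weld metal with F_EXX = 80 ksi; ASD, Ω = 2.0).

f_max ≈ 14.4 kip/in; NOT adequate

L_w = 2 × 9.5 = 19 in; section modulus (unit throat) S = 2 × L²/6 = 30.08 in².
Direct shear f_v = P/L_w = 45.1/19 = 2.374 kip/in.
Moment M = P × e = 45.1 × 9.5 = 428.45 kip·in; bending f_b = M/S = 14.24 kip/in.
f_max = √(f_v² + f_b²) = √(2.374² + 14.24²) = 14.44 kip/in.
r_n/Ω = (1/2.0) × 0.6 × 80 × (0.707 × 0.75) = 12.73 kip/in → NOT adequate.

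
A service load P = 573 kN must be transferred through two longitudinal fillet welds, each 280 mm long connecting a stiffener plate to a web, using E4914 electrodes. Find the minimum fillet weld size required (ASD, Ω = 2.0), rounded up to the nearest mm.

E49XX → F_EXX = 490 MPa.
Total weld length L = 560 mm.
Required throat t_e = P × Ω / (0.6 F_EXX × L) = 573 × 2.0 / (0.6 × 490 × 560 × 10⁻³) = 6.961 mm.
Required leg w = t_e / 0.707 = 9.845 mm → use 10 mm.

w = 10 mm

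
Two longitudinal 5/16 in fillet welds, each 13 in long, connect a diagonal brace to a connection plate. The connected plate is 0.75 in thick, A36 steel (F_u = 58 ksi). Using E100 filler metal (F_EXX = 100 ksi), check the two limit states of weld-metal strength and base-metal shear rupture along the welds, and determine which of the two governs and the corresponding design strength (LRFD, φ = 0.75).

φR_n ≈ 258 kip (weld metal governs)

t_e = 0.707 × 0.3125 = 0.2209 in; L = 26 in.
Weld metal: φR_n = 0.75 × 0.6 × 100 × 0.2209 × 26 = 258.5 kip.
Base metal (shear rupture): φR_n = 0.75 × 0.6 × 58 × 0.75 × 26 = 508.9 kip.
Governing: weld metal.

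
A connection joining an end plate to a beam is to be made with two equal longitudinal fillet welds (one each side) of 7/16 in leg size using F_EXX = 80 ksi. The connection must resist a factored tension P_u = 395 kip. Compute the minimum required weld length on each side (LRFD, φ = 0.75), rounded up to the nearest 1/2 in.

L = 18 in on each side

Throat t_e = 0.707 × 0.4375 = 0.3093 in.
φr_n = 0.75 × 0.6 × 80 × 0.3093 = 11.14 kip/in.
L_req = P_u / φr_n = 395 / 11.14 = 35.47 in total.
Per side: 35.47 / 2 = 17.74 in.
Round up → use L = 18 in on each side.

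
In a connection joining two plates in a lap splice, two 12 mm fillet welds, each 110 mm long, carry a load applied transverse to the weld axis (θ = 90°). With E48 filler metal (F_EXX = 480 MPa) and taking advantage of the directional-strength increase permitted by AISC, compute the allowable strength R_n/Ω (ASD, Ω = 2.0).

t_e = 0.707 × 12 = 8.484 mm; A_we = 8.484 × 220 = 1866 mm².
Directional factor: 1.0 + 0.5 sin^1.5(90°) = 1.5.
F_nw = 0.6 × 480 × 1.5 = 432 MPa.
R_n/Ω = (432 × 1866) / 2.0 × 10⁻³ = 403.2 kN.

R_n/Ω ≈ 403 kN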